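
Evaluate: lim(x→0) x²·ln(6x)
This is a 0·∞ indeterminate form.

Rewrite 0·∞ as a quotient (0/0 or ∞/∞ form), then apply L'Hôpital's rule:
  lim(x→0) x²·ln(6x) = 0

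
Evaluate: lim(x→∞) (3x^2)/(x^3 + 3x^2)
This is an ∞/∞ indeterminate form.

Apply L'Hôpital's rule: differentiate numerator and denominator separately.
  f(x) = 3·x^2   ⇒   f'(x) = 6·x
  g(x) = x^3 + 3·x^2   ⇒   g'(x) = 3·x^2 + 6·x
  lim(x→∞) f'(x)/g'(x) = lim(x→∞) (6·x)/(3·x^2 + 6·x)
  = 0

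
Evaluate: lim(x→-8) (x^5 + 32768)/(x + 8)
This is a standard limit.

Factor or rationalize the expression:
  lim(x→-8) (x^5 + 32768)/(x + 8) = 20480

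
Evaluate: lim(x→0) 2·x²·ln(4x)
This is a 0·∞ indeterminate form.

Rewrite 0·∞ as a quotient (0/0 or ∞/∞ form), then apply L'Hôpital's rule:
  lim(x→0) 2·x²·ln(4x) = 0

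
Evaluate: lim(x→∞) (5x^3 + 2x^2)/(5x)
This is an ∞/∞ indeterminate form.

Apply L'Hôpital's rule: differentiate numerator and denominator separately.
  f(x) = 5·x^3 + 2·x^2   ⇒   f'(x) = 15·x^2 + 4·x
  g(x) = 5·x   ⇒   g'(x) = 5
  lim(x→∞) f'(x)/g'(x) = lim(x→∞) (15·x^2 + 4·x)/(5)
  = ∞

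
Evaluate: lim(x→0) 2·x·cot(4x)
This is a 0·∞ indeterminate form.

Rewrite 0·∞ as a quotient (0/0 or ∞/∞ form), then apply L'Hôpital's rule:
  lim(x→0) 2·x·cot(4x) = 1/2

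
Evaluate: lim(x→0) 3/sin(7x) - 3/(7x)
This is an ∞-∞ indeterminate form.

Combine fractions or rationalize to convert ∞-∞ to 0/0 form:
  lim(x→0) 3/sin(7x) - 3/(7x) = 0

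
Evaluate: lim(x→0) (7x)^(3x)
This is an exponential indeterminate form.

For exponential indeterminate forms, take the natural log:
  Let L = lim(x→0) (7x)^(3x)
  Then ln(L) = lim(x→0) [exponent × ln(base)]
  Evaluate using L'Hôpital or standard limits, then exponentiate.
  L = 1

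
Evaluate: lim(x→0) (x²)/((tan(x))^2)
This is a 0/0 indeterminate form.

Apply L'Hôpital's rule: differentiate numerator and denominator separately.
  f(x) = x^2   ⇒   f'(x) = 2·x
  g(x) = tan(x)^2   ⇒   g'(x) = (2·tan(x)^2 + 2)·tan(x)
  lim(x→0) f'(x)/g'(x) = lim(x→0) (2·x)/((2·tan(x)^2 + 2)·tan(x))
  = 1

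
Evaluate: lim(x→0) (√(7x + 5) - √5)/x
This is a standard limit.

Factor or rationalize the expression:
  lim(x→0) (√(7x + 5) - √5)/x = 7·sqrt(5)/10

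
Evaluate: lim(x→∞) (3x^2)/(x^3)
This is an ∞/∞ indeterminate form.

Apply L'Hôpital's rule: differentiate numerator and denominator separately.
  f(x) = 3·x^2   ⇒   f'(x) = 6·x
  g(x) = x^3   ⇒   g'(x) = 3·x^2
  lim(x→∞) f'(x)/g'(x) = lim(x→∞) (6·x)/(3·x^2)
  = 0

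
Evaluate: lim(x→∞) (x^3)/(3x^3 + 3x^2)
This is an ∞/∞ indeterminate form.

Apply L'Hôpital's rule: differentiate numerator and denominator separately.
  f(x) = x^3   ⇒   f'(x) = 3·x^2
  g(x) = 3·x^3 + 3·x^2   ⇒   g'(x) = 9·x^2 + 6·x
  lim(x→∞) f'(x)/g'(x) = lim(x→∞) (3·x^2)/(9·x^2 + 6·x)
  = 1/3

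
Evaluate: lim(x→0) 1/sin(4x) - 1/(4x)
This is an ∞-∞ indeterminate form.

Combine fractions or rationalize to convert ∞-∞ to 0/0 form:
  lim(x→0) 1/sin(4x) - 1/(4x) = 0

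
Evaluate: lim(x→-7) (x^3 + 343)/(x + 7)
This is a standard limit.

Factor or rationalize the expression:
  lim(x→-7) (x^3 + 343)/(x + 7) = 147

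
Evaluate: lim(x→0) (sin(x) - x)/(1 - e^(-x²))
This is a 0/0 indeterminate form.

Apply L'Hôpital's rule: differentiate numerator and denominator separately.
  f(x) = -x + sin(x)   ⇒   f'(x) = cos(x) - 1
  g(x) = 1 - e^(-x^2)   ⇒   g'(x) = 2·x·e^(-x^2)
  lim(x→0) f'(x)/g'(x) = lim(x→0) (cos(x) - 1)/(2·x·e^(-x^2))
  = 0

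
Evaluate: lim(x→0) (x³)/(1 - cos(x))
This is a 0/0 indeterminate form.

Apply L'Hôpital's rule: differentiate numerator and denominator separately.
  f(x) = x^3   ⇒   f'(x) = 3·x^2
  g(x) = 1 - cos(x)   ⇒   g'(x) = sin(x)
  lim(x→0) f'(x)/g'(x) = lim(x→0) (3·x^2)/(sin(x))
  = 0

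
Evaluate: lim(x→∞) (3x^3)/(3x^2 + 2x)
This is an ∞/∞ indeterminate form.

Apply L'Hôpital's rule: differentiate numerator and denominator separately.
  f(x) = 3·x^3   ⇒   f'(x) = 9·x^2
  g(x) = 3·x^2 + 2·x   ⇒   g'(x) = 6·x + 2
  lim(x→∞) f'(x)/g'(x) = lim(x→∞) (9·x^2)/(6·x + 2)
  = ∞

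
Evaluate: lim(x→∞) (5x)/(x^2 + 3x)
This is an ∞/∞ indeterminate form.

Apply L'Hôpital's rule: differentiate numerator and denominator separately.
  f(x) = 5·x   ⇒   f'(x) = 5
  g(x) = x^2 + 3·x   ⇒   g'(x) = 2·x + 3
  lim(x→∞) f'(x)/g'(x) = lim(x→∞) (5)/(2·x + 3)
  = 0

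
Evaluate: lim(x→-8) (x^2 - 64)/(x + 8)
This is a standard limit.

Factor or rationalize the expression:
  lim(x→-8) (x^2 - 64)/(x + 8) = -16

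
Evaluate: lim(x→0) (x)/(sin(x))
This is a 0/0 indeterminate form.

Apply L'Hôpital's rule: differentiate numerator and denominator separately.
  f(x) = x   ⇒   f'(x) = 1
  g(x) = sin(x)   ⇒   g'(x) = cos(x)
  lim(x→0) f'(x)/g'(x) = lim(x→0) (1)/(cos(x))
  = 1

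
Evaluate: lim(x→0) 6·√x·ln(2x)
This is a 0·∞ indeterminate form.

Rewrite 0·∞ as a quotient (0/0 or ∞/∞ form), then apply L'Hôpital's rule:
  lim(x→0) 6·√x·ln(2x) = 0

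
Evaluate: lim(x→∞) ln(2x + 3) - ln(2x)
This is an ∞-∞ indeterminate form.

Combine fractions or rationalize to convert ∞-∞ to 0/0 form:
  lim(x→∞) ln(2x + 3) - ln(2x) = 0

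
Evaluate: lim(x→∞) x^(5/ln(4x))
This is an exponential indeterminate form.

For exponential indeterminate forms, take the natural log:
  Let L = lim(x→∞) x^(5/ln(4x))
  Then ln(L) = lim(x→∞) [exponent × ln(base)]
  Evaluate using L'Hôpital or standard limits, then exponentiate.
  L = e^(5)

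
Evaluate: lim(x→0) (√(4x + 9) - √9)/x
This is a standard limit.

Factor or rationalize the expression:
  lim(x→0) (√(4x + 9) - √9)/x = 2/3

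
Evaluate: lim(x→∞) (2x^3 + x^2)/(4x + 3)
This is an ∞/∞ indeterminate form.

Apply L'Hôpital's rule: differentiate numerator and denominator separately.
  f(x) = 2·x^3 + x^2   ⇒   f'(x) = 6·x^2 + 2·x
  g(x) = 4·x + 3   ⇒   g'(x) = 4
  lim(x→∞) f'(x)/g'(x) = lim(x→∞) (6·x^2 + 2·x)/(4)
  = ∞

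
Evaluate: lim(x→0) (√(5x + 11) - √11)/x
This is a standard limit.

Factor or rationalize the expression:
  lim(x→0) (√(5x + 11) - √11)/x = 5·sqrt(11)/22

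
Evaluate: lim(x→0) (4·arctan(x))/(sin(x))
This is a 0/0 indeterminate form.

Apply L'Hôpital's rule: differentiate numerator and denominator separately.
  f(x) = 4·atan(x)   ⇒   f'(x) = 4/(x^2 + 1)
  g(x) = sin(x)   ⇒   g'(x) = cos(x)
  lim(x→0) f'(x)/g'(x) = lim(x→0) (4/(x^2 + 1))/(cos(x))
  = 4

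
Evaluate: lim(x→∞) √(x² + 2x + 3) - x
This is an ∞-∞ indeterminate form.

Combine fractions or rationalize to convert ∞-∞ to 0/0 form:
  lim(x→∞) √(x² + 2x + 3) - x = 1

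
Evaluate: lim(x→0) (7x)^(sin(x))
This is an exponential indeterminate form.

For exponential indeterminate forms, take the natural log:
  Let L = lim(x→0) (7x)^(sin(x))
  Then ln(L) = lim(x→0) [exponent × ln(base)]
  Evaluate using L'Hôpital or standard limits, then exponentiate.
  L = 1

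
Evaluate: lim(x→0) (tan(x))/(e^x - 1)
This is a 0/0 indeterminate form.

Apply L'Hôpital's rule: differentiate numerator and denominator separately.
  f(x) = tan(x)   ⇒   f'(x) = tan(x)^2 + 1
  g(x) = e^(x) - 1   ⇒   g'(x) = e^(x)
  lim(x→0) f'(x)/g'(x) = lim(x→0) (tan(x)^2 + 1)/(e^(x))
  = 1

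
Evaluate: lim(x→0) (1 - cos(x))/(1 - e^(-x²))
This is a 0/0 indeterminate form.

Apply L'Hôpital's rule: differentiate numerator and denominator separately.
  f(x) = 1 - cos(x)   ⇒   f'(x) = sin(x)
  g(x) = 1 - e^(-x^2)   ⇒   g'(x) = 2·x·e^(-x^2)
  lim(x→0) f'(x)/g'(x) = lim(x→0) (sin(x))/(2·x·e^(-x^2))
  = 1/2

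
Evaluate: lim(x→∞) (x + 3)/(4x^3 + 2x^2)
This is an ∞/∞ indeterminate form.

Apply L'Hôpital's rule: differentiate numerator and denominator separately.
  f(x) = x + 3   ⇒   f'(x) = 1
  g(x) = 4·x^3 + 2·x^2   ⇒   g'(x) = 12·x^2 + 4·x
  lim(x→∞) f'(x)/g'(x) = lim(x→∞) (1)/(12·x^2 + 4·x)
  = 0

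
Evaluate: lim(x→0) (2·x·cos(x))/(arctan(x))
This is a 0/0 indeterminate form.

Apply L'Hôpital's rule: differentiate numerator and denominator separately.
  f(x) = 2·x·cos(x)   ⇒   f'(x) = -2·x·sin(x) + 2·cos(x)
  g(x) = atan(x)   ⇒   g'(x) = 1/(x^2 + 1)
  lim(x→0) f'(x)/g'(x) = lim(x→0) (-2·x·sin(x) + 2·cos(x))/(1/(x^2 + 1))
  = 2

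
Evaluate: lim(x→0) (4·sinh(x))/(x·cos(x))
This is a 0/0 indeterminate form.

Apply L'Hôpital's rule: differentiate numerator and denominator separately.
  f(x) = 4·sinh(x)   ⇒   f'(x) = 4·cosh(x)
  g(x) = x·cos(x)   ⇒   g'(x) = -x·sin(x) + cos(x)
  lim(x→0) f'(x)/g'(x) = lim(x→0) (4·cosh(x))/(-x·sin(x) + cos(x))
  = 4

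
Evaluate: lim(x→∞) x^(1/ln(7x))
This is an exponential indeterminate form.

For exponential indeterminate forms, take the natural log:
  Let L = lim(x→∞) x^(1/ln(7x))
  Then ln(L) = lim(x→∞) [exponent × ln(base)]
  Evaluate using L'Hôpital or standard limits, then exponentiate.
  L = e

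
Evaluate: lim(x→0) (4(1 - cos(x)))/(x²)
This is a 0/0 indeterminate form.

Apply L'Hôpital's rule: differentiate numerator and denominator separately.
  f(x) = 4 - 4·cos(x)   ⇒   f'(x) = 4·sin(x)
  g(x) = x^2   ⇒   g'(x) = 2·x
  lim(x→0) f'(x)/g'(x) = lim(x→0) (4·sin(x))/(2·x)
  = 2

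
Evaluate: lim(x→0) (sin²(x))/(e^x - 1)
This is a 0/0 indeterminate form.

Apply L'Hôpital's rule: differentiate numerator and denominator separately.
  f(x) = sin(x)^2   ⇒   f'(x) = 2·sin(x)·cos(x)
  g(x) = e^(x) - 1   ⇒   g'(x) = e^(x)
  lim(x→0) f'(x)/g'(x) = lim(x→0) (2·sin(x)·cos(x))/(e^(x))
  = 0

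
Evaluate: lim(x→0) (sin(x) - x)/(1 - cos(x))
This is a 0/0 indeterminate form.

Apply L'Hôpital's rule: differentiate numerator and denominator separately.
  f(x) = -x + sin(x)   ⇒   f'(x) = cos(x) - 1
  g(x) = 1 - cos(x)   ⇒   g'(x) = sin(x)
  lim(x→0) f'(x)/g'(x) = lim(x→0) (cos(x) - 1)/(sin(x))
  = 0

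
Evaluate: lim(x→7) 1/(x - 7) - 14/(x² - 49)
This is an ∞-∞ indeterminate form.

Combine fractions or rationalize to convert ∞-∞ to 0/0 form:
  lim(x→7) 1/(x - 7) - 14/(x² - 49) = 1/14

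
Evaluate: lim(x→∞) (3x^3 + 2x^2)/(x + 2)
This is an ∞/∞ indeterminate form.

Apply L'Hôpital's rule: differentiate numerator and denominator separately.
  f(x) = 3·x^3 + 2·x^2   ⇒   f'(x) = 9·x^2 + 4·x
  g(x) = x + 2   ⇒   g'(x) = 1
  lim(x→∞) f'(x)/g'(x) = lim(x→∞) (9·x^2 + 4·x)/(1)
  = ∞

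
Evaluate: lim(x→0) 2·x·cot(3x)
This is a 0·∞ indeterminate form.

Rewrite 0·∞ as a quotient (0/0 or ∞/∞ form), then apply L'Hôpital's rule:
  lim(x→0) 2·x·cot(3x) = 2/3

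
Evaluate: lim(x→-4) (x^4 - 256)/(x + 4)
This is a standard limit.

Factor or rationalize the expression:
  lim(x→-4) (x^4 - 256)/(x + 4) = -256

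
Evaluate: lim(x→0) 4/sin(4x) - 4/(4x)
This is an ∞-∞ indeterminate form.

Combine fractions or rationalize to convert ∞-∞ to 0/0 form:
  lim(x→0) 4/sin(4x) - 4/(4x) = 0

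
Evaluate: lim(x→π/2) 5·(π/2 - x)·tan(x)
This is a 0·∞ indeterminate form.

Rewrite 0·∞ as a quotient (0/0 or ∞/∞ form), then apply L'Hôpital's rule:
  lim(x→π/2) 5·(π/2 - x)·tan(x) = 5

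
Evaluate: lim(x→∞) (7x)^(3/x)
This is an exponential indeterminate form.

For exponential indeterminate forms, take the natural log:
  Let L = lim(x→∞) (7x)^(3/x)
  Then ln(L) = lim(x→∞) [exponent × ln(base)]
  Evaluate using L'Hôpital or standard limits, then exponentiate.
  L = 1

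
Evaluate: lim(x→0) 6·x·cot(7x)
This is a 0·∞ indeterminate form.

Rewrite 0·∞ as a quotient (0/0 or ∞/∞ form), then apply L'Hôpital's rule:
  lim(x→0) 6·x·cot(7x) = 6/7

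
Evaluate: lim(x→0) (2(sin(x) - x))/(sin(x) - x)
This is a 0/0 indeterminate form.

Apply L'Hôpital's rule: differentiate numerator and denominator separately.
  f(x) = -2·x + 2·sin(x)   ⇒   f'(x) = 2·cos(x) - 2
  g(x) = -x + sin(x)   ⇒   g'(x) = cos(x) - 1
  lim(x→0) f'(x)/g'(x) = lim(x→0) (2·cos(x) - 2)/(cos(x) - 1)
  = 2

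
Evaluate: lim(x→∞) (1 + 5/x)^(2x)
This is an exponential indeterminate form.

For exponential indeterminate forms, take the natural log:
  Let L = lim(x→∞) (1 + 5/x)^(2x)
  Then ln(L) = lim(x→∞) [exponent × ln(base)]
  Evaluate using L'Hôpital or standard limits, then exponentiate.
  L = e^(10)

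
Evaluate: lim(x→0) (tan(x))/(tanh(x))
This is a 0/0 indeterminate form.

Apply L'Hôpital's rule: differentiate numerator and denominator separately.
  f(x) = tan(x)   ⇒   f'(x) = tan(x)^2 + 1
  g(x) = tanh(x)   ⇒   g'(x) = 1 - tanh(x)^2
  lim(x→0) f'(x)/g'(x) = lim(x→0) (tan(x)^2 + 1)/(1 - tanh(x)^2)
  = 1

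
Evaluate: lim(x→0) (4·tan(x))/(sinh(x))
This is a 0/0 indeterminate form.

Apply L'Hôpital's rule: differentiate numerator and denominator separately.
  f(x) = 4·tan(x)   ⇒   f'(x) = 4·tan(x)^2 + 4
  g(x) = sinh(x)   ⇒   g'(x) = cosh(x)
  lim(x→0) f'(x)/g'(x) = lim(x→0) (4·tan(x)^2 + 4)/(cosh(x))
  = 4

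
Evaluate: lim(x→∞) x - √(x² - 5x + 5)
This is an ∞-∞ indeterminate form.

Combine fractions or rationalize to convert ∞-∞ to 0/0 form:
  lim(x→∞) x - √(x² - 5x + 5) = 5/2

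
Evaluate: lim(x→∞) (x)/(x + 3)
This is an ∞/∞ indeterminate form.

Apply L'Hôpital's rule: differentiate numerator and denominator separately.
  f(x) = x   ⇒   f'(x) = 1
  g(x) = x + 3   ⇒   g'(x) = 1
  lim(x→∞) f'(x)/g'(x) = lim(x→∞) (1)/(1)
  = 1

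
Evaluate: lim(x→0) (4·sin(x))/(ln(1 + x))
This is a 0/0 indeterminate form.

Apply L'Hôpital's rule: differentiate numerator and denominator separately.
  f(x) = 4·sin(x)   ⇒   f'(x) = 4·cos(x)
  g(x) = ln(x + 1)   ⇒   g'(x) = 1/(x + 1)
  lim(x→0) f'(x)/g'(x) = lim(x→0) (4·cos(x))/(1/(x + 1))
  = 4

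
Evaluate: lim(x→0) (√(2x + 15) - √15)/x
This is a standard limit.

Factor or rationalize the expression:
  lim(x→0) (√(2x + 15) - √15)/x = sqrt(15)/15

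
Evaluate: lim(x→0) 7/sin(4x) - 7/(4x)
This is an ∞-∞ indeterminate form.

Combine fractions or rationalize to convert ∞-∞ to 0/0 form:
  lim(x→0) 7/sin(4x) - 7/(4x) = 0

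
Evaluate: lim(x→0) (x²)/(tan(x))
This is a 0/0 indeterminate form.

Apply L'Hôpital's rule: differentiate numerator and denominator separately.
  f(x) = x^2   ⇒   f'(x) = 2·x
  g(x) = tan(x)   ⇒   g'(x) = tan(x)^2 + 1
  lim(x→0) f'(x)/g'(x) = lim(x→0) (2·x)/(tan(x)^2 + 1)
  = 0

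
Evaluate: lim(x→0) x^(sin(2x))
This is an exponential indeterminate form.

For exponential indeterminate forms, take the natural log:
  Let L = lim(x→0) x^(sin(2x))
  Then ln(L) = lim(x→0) [exponent × ln(base)]
  Evaluate using L'Hôpital or standard limits, then exponentiate.
  L = 1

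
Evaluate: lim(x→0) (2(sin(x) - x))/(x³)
This is a 0/0 indeterminate form.

Apply L'Hôpital's rule: differentiate numerator and denominator separately.
  f(x) = -2·x + 2·sin(x)   ⇒   f'(x) = 2·cos(x) - 2
  g(x) = x^3   ⇒   g'(x) = 3·x^2
  lim(x→0) f'(x)/g'(x) = lim(x→0) (2·cos(x) - 2)/(3·x^2)
  = -1/3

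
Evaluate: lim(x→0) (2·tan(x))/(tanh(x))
This is a 0/0 indeterminate form.

Apply L'Hôpital's rule: differentiate numerator and denominator separately.
  f(x) = 2·tan(x)   ⇒   f'(x) = 2·tan(x)^2 + 2
  g(x) = tanh(x)   ⇒   g'(x) = 1 - tanh(x)^2
  lim(x→0) f'(x)/g'(x) = lim(x→0) (2·tan(x)^2 + 2)/(1 - tanh(x)^2)
  = 2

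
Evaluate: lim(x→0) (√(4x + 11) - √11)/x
This is a standard limit.

Factor or rationalize the expression:
  lim(x→0) (√(4x + 11) - √11)/x = 2·sqrt(11)/11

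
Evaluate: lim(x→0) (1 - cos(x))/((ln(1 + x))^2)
This is a 0/0 indeterminate form.

Apply L'Hôpital's rule: differentiate numerator and denominator separately.
  f(x) = 1 - cos(x)   ⇒   f'(x) = sin(x)
  g(x) = ln(x + 1)^2   ⇒   g'(x) = 2·ln(x + 1)/(x + 1)
  lim(x→0) f'(x)/g'(x) = lim(x→0) (sin(x))/(2·ln(x + 1)/(x + 1))
  = 1/2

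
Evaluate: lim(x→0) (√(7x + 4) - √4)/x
This is a standard limit.

Factor or rationalize the expression:
  lim(x→0) (√(7x + 4) - √4)/x = 7/4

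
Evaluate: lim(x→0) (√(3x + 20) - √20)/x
This is a standard limit.

Factor or rationalize the expression:
  lim(x→0) (√(3x + 20) - √20)/x = 3·sqrt(5)/20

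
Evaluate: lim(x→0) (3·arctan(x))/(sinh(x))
This is a 0/0 indeterminate form.

Apply L'Hôpital's rule: differentiate numerator and denominator separately.
  f(x) = 3·atan(x)   ⇒   f'(x) = 3/(x^2 + 1)
  g(x) = sinh(x)   ⇒   g'(x) = cosh(x)
  lim(x→0) f'(x)/g'(x) = lim(x→0) (3/(x^2 + 1))/(cosh(x))
  = 3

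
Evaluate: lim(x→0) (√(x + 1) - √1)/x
This is a standard limit.

Factor or rationalize the expression:
  lim(x→0) (√(x + 1) - √1)/x = 1/2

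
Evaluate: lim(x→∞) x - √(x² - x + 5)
This is an ∞-∞ indeterminate form.

Combine fractions or rationalize to convert ∞-∞ to 0/0 form:
  lim(x→∞) x - √(x² - x + 5) = 1/2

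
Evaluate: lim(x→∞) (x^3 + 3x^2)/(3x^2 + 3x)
This is an ∞/∞ indeterminate form.

Apply L'Hôpital's rule: differentiate numerator and denominator separately.
  f(x) = x^3 + 3·x^2   ⇒   f'(x) = 3·x^2 + 6·x
  g(x) = 3·x^2 + 3·x   ⇒   g'(x) = 6·x + 3
  lim(x→∞) f'(x)/g'(x) = lim(x→∞) (3·x^2 + 6·x)/(6·x + 3)
  = ∞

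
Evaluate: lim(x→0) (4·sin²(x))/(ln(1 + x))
This is a 0/0 indeterminate form.

Apply L'Hôpital's rule: differentiate numerator and denominator separately.
  f(x) = 4·sin(x)^2   ⇒   f'(x) = 8·sin(x)·cos(x)
  g(x) = ln(x + 1)   ⇒   g'(x) = 1/(x + 1)
  lim(x→0) f'(x)/g'(x) = lim(x→0) (8·sin(x)·cos(x))/(1/(x + 1))
  = 0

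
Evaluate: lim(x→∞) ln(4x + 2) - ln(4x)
This is an ∞-∞ indeterminate form.

Combine fractions or rationalize to convert ∞-∞ to 0/0 form:
  lim(x→∞) ln(4x + 2) - ln(4x) = 0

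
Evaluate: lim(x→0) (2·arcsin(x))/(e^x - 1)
This is a 0/0 indeterminate form.

Apply L'Hôpital's rule: differentiate numerator and denominator separately.
  f(x) = 2·asin(x)   ⇒   f'(x) = 2/sqrt(1 - x^2)
  g(x) = e^(x) - 1   ⇒   g'(x) = e^(x)
  lim(x→0) f'(x)/g'(x) = lim(x→0) (2/sqrt(1 - x^2))/(e^(x))
  = 2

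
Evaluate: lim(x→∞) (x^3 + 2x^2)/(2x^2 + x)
This is an ∞/∞ indeterminate form.

Apply L'Hôpital's rule: differentiate numerator and denominator separately.
  f(x) = x^3 + 2·x^2   ⇒   f'(x) = 3·x^2 + 4·x
  g(x) = 2·x^2 + x   ⇒   g'(x) = 4·x + 1
  lim(x→∞) f'(x)/g'(x) = lim(x→∞) (3·x^2 + 4·x)/(4·x + 1)
  = ∞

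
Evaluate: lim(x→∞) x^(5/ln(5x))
This is an exponential indeterminate form.

For exponential indeterminate forms, take the natural log:
  Let L = lim(x→∞) x^(5/ln(5x))
  Then ln(L) = lim(x→∞) [exponent × ln(base)]
  Evaluate using L'Hôpital or standard limits, then exponentiate.
  L = e^(5)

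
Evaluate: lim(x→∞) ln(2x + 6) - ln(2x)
This is an ∞-∞ indeterminate form.

Combine fractions or rationalize to convert ∞-∞ to 0/0 form:
  lim(x→∞) ln(2x + 6) - ln(2x) = 0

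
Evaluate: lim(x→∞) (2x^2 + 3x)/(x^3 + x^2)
This is an ∞/∞ indeterminate form.

Apply L'Hôpital's rule: differentiate numerator and denominator separately.
  f(x) = 2·x^2 + 3·x   ⇒   f'(x) = 4·x + 3
  g(x) = x^3 + x^2   ⇒   g'(x) = 3·x^2 + 2·x
  lim(x→∞) f'(x)/g'(x) = lim(x→∞) (4·x + 3)/(3·x^2 + 2·x)
  = 0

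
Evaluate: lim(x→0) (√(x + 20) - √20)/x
This is a standard limit.

Factor or rationalize the expression:
  lim(x→0) (√(x + 20) - √20)/x = sqrt(5)/20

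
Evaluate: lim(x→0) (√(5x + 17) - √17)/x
This is a standard limit.

Factor or rationalize the expression:
  lim(x→0) (√(5x + 17) - √17)/x = 5·sqrt(17)/34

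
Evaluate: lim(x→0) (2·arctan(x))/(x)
This is a 0/0 indeterminate form.

Apply L'Hôpital's rule: differentiate numerator and denominator separately.
  f(x) = 2·atan(x)   ⇒   f'(x) = 2/(x^2 + 1)
  g(x) = x   ⇒   g'(x) = 1
  lim(x→0) f'(x)/g'(x) = lim(x→0) (2/(x^2 + 1))/(1)
  = 2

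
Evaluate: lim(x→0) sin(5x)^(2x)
This is an exponential indeterminate form.

For exponential indeterminate forms, take the natural log:
  Let L = lim(x→0) sin(5x)^(2x)
  Then ln(L) = lim(x→0) [exponent × ln(base)]
  Evaluate using L'Hôpital or standard limits, then exponentiate.
  L = 1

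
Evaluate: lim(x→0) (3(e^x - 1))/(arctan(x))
This is a 0/0 indeterminate form.

Apply L'Hôpital's rule: differentiate numerator and denominator separately.
  f(x) = 3·e^(x) - 3   ⇒   f'(x) = 3·e^(x)
  g(x) = atan(x)   ⇒   g'(x) = 1/(x^2 + 1)
  lim(x→0) f'(x)/g'(x) = lim(x→0) (3·e^(x))/(1/(x^2 + 1))
  = 3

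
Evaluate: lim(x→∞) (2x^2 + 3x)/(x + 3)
This is an ∞/∞ indeterminate form.

Apply L'Hôpital's rule: differentiate numerator and denominator separately.
  f(x) = 2·x^2 + 3·x   ⇒   f'(x) = 4·x + 3
  g(x) = x + 3   ⇒   g'(x) = 1
  lim(x→∞) f'(x)/g'(x) = lim(x→∞) (4·x + 3)/(1)
  = ∞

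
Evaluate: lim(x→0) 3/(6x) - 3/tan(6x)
This is an ∞-∞ indeterminate form.

Combine fractions or rationalize to convert ∞-∞ to 0/0 form:
  lim(x→0) 3/(6x) - 3/tan(6x) = 0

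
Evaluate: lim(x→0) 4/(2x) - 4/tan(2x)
This is an ∞-∞ indeterminate form.

Combine fractions or rationalize to convert ∞-∞ to 0/0 form:
  lim(x→0) 4/(2x) - 4/tan(2x) = 0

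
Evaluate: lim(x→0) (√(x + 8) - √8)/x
This is a standard limit.

Factor or rationalize the expression:
  lim(x→0) (√(x + 8) - √8)/x = sqrt(2)/8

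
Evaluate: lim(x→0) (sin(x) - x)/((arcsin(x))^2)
This is a 0/0 indeterminate form.

Apply L'Hôpital's rule: differentiate numerator and denominator separately.
  f(x) = -x + sin(x)   ⇒   f'(x) = cos(x) - 1
  g(x) = asin(x)^2   ⇒   g'(x) = 2·asin(x)/sqrt(1 - x^2)
  lim(x→0) f'(x)/g'(x) = lim(x→0) (cos(x) - 1)/(2·asin(x)/sqrt(1 - x^2))
  = 0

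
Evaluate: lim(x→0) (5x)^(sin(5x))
This is an exponential indeterminate form.

For exponential indeterminate forms, take the natural log:
  Let L = lim(x→0) (5x)^(sin(5x))
  Then ln(L) = lim(x→0) [exponent × ln(base)]
  Evaluate using L'Hôpital or standard limits, then exponentiate.
  L = 1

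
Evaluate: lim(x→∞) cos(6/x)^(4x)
This is an exponential indeterminate form.

For exponential indeterminate forms, take the natural log:
  Let L = lim(x→∞) cos(6/x)^(4x)
  Then ln(L) = lim(x→∞) [exponent × ln(base)]
  Evaluate using L'Hôpital or standard limits, then exponentiate.
  L = 1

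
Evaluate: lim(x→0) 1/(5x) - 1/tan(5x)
This is an ∞-∞ indeterminate form.

Combine fractions or rationalize to convert ∞-∞ to 0/0 form:
  lim(x→0) 1/(5x) - 1/tan(5x) = 0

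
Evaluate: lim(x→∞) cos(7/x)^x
This is an exponential indeterminate form.

For exponential indeterminate forms, take the natural log:
  Let L = lim(x→∞) cos(7/x)^x
  Then ln(L) = lim(x→∞) [exponent × ln(base)]
  Evaluate using L'Hôpital or standard limits, then exponentiate.
  L = 1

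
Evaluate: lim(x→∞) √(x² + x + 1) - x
This is an ∞-∞ indeterminate form.

Combine fractions or rationalize to convert ∞-∞ to 0/0 form:
  lim(x→∞) √(x² + x + 1) - x = 1/2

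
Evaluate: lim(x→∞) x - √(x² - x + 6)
This is an ∞-∞ indeterminate form.

Combine fractions or rationalize to convert ∞-∞ to 0/0 form:
  lim(x→∞) x - √(x² - x + 6) = 1/2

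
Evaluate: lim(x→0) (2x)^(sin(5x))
This is an exponential indeterminate form.

For exponential indeterminate forms, take the natural log:
  Let L = lim(x→0) (2x)^(sin(5x))
  Then ln(L) = lim(x→0) [exponent × ln(base)]
  Evaluate using L'Hôpital or standard limits, then exponentiate.
  L = 1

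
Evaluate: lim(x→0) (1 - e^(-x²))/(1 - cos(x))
This is a 0/0 indeterminate form.

Apply L'Hôpital's rule: differentiate numerator and denominator separately.
  f(x) = 1 - e^(-x^2)   ⇒   f'(x) = 2·x·e^(-x^2)
  g(x) = 1 - cos(x)   ⇒   g'(x) = sin(x)
  lim(x→0) f'(x)/g'(x) = lim(x→0) (2·x·e^(-x^2))/(sin(x))
  = 2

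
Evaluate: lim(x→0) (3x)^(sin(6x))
This is an exponential indeterminate form.

For exponential indeterminate forms, take the natural log:
  Let L = lim(x→0) (3x)^(sin(6x))
  Then ln(L) = lim(x→0) [exponent × ln(base)]
  Evaluate using L'Hôpital or standard limits, then exponentiate.
  L = 1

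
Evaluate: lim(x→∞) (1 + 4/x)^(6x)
This is an exponential indeterminate form.

For exponential indeterminate forms, take the natural log:
  Let L = lim(x→∞) (1 + 4/x)^(6x)
  Then ln(L) = lim(x→∞) [exponent × ln(base)]
  Evaluate using L'Hôpital or standard limits, then exponentiate.
  L = e^(24)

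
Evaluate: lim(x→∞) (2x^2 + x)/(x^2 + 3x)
This is an ∞/∞ indeterminate form.

Apply L'Hôpital's rule: differentiate numerator and denominator separately.
  f(x) = 2·x^2 + x   ⇒   f'(x) = 4·x + 1
  g(x) = x^2 + 3·x   ⇒   g'(x) = 2·x + 3
  lim(x→∞) f'(x)/g'(x) = lim(x→∞) (4·x + 1)/(2·x + 3)
  = 2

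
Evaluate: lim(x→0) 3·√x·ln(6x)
This is a 0·∞ indeterminate form.

Rewrite 0·∞ as a quotient (0/0 or ∞/∞ form), then apply L'Hôpital's rule:
  lim(x→0) 3·√x·ln(6x) = 0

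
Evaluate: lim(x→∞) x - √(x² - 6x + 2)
This is an ∞-∞ indeterminate form.

Combine fractions or rationalize to convert ∞-∞ to 0/0 form:
  lim(x→∞) x - √(x² - 6x + 2) = 3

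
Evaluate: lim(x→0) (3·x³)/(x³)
This is a 0/0 indeterminate form.

Apply L'Hôpital's rule: differentiate numerator and denominator separately.
  f(x) = 3·x^3   ⇒   f'(x) = 9·x^2
  g(x) = x^3   ⇒   g'(x) = 3·x^2
  lim(x→0) f'(x)/g'(x) = lim(x→0) (9·x^2)/(3·x^2)
  = 3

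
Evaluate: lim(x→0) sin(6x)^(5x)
This is an exponential indeterminate form.

For exponential indeterminate forms, take the natural log:
  Let L = lim(x→0) sin(6x)^(5x)
  Then ln(L) = lim(x→0) [exponent × ln(base)]
  Evaluate using L'Hôpital or standard limits, then exponentiate.
  L = 1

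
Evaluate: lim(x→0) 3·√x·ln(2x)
This is a 0·∞ indeterminate form.

Rewrite 0·∞ as a quotient (0/0 or ∞/∞ form), then apply L'Hôpital's rule:
  lim(x→0) 3·√x·ln(2x) = 0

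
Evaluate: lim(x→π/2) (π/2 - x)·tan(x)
This is a 0·∞ indeterminate form.

Rewrite 0·∞ as a quotient (0/0 or ∞/∞ form), then apply L'Hôpital's rule:
  lim(x→π/2) (π/2 - x)·tan(x) = 1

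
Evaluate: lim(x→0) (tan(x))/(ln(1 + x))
This is a 0/0 indeterminate form.

Apply L'Hôpital's rule: differentiate numerator and denominator separately.
  f(x) = tan(x)   ⇒   f'(x) = tan(x)^2 + 1
  g(x) = ln(x + 1)   ⇒   g'(x) = 1/(x + 1)
  lim(x→0) f'(x)/g'(x) = lim(x→0) (tan(x)^2 + 1)/(1/(x + 1))
  = 1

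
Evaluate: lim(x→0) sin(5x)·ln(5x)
This is a 0·∞ indeterminate form.

Rewrite 0·∞ as a quotient (0/0 or ∞/∞ form), then apply L'Hôpital's rule:
  lim(x→0) sin(5x)·ln(5x) = 0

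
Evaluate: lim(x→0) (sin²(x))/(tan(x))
This is a 0/0 indeterminate form.

Apply L'Hôpital's rule: differentiate numerator and denominator separately.
  f(x) = sin(x)^2   ⇒   f'(x) = 2·sin(x)·cos(x)
  g(x) = tan(x)   ⇒   g'(x) = tan(x)^2 + 1
  lim(x→0) f'(x)/g'(x) = lim(x→0) (2·sin(x)·cos(x))/(tan(x)^2 + 1)
  = 0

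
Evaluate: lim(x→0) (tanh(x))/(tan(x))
This is a 0/0 indeterminate form.

Apply L'Hôpital's rule: differentiate numerator and denominator separately.
  f(x) = tanh(x)   ⇒   f'(x) = 1 - tanh(x)^2
  g(x) = tan(x)   ⇒   g'(x) = tan(x)^2 + 1
  lim(x→0) f'(x)/g'(x) = lim(x→0) (1 - tanh(x)^2)/(tan(x)^2 + 1)
  = 1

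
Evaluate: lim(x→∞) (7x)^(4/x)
This is an exponential indeterminate form.

For exponential indeterminate forms, take the natural log:
  Let L = lim(x→∞) (7x)^(4/x)
  Then ln(L) = lim(x→∞) [exponent × ln(base)]
  Evaluate using L'Hôpital or standard limits, then exponentiate.
  L = 1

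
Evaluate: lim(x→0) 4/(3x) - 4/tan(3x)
This is an ∞-∞ indeterminate form.

Combine fractions or rationalize to convert ∞-∞ to 0/0 form:
  lim(x→0) 4/(3x) - 4/tan(3x) = 0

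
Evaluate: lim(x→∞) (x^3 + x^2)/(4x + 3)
This is an ∞/∞ indeterminate form.

Apply L'Hôpital's rule: differentiate numerator and denominator separately.
  f(x) = x^3 + x^2   ⇒   f'(x) = 3·x^2 + 2·x
  g(x) = 4·x + 3   ⇒   g'(x) = 4
  lim(x→∞) f'(x)/g'(x) = lim(x→∞) (3·x^2 + 2·x)/(4)
  = ∞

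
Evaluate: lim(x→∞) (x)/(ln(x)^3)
This is an ∞/∞ indeterminate form.

Apply L'Hôpital's rule: differentiate numerator and denominator separately.
  f(x) = x   ⇒   f'(x) = 1
  g(x) = ln(x)^3   ⇒   g'(x) = 3·ln(x)^2/x
  lim(x→∞) f'(x)/g'(x) = lim(x→∞) (1)/(3·ln(x)^2/x)
  = ∞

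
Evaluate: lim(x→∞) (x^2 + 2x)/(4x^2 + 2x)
This is an ∞/∞ indeterminate form.

Apply L'Hôpital's rule: differentiate numerator and denominator separately.
  f(x) = x^2 + 2·x   ⇒   f'(x) = 2·x + 2
  g(x) = 4·x^2 + 2·x   ⇒   g'(x) = 8·x + 2
  lim(x→∞) f'(x)/g'(x) = lim(x→∞) (2·x + 2)/(8·x + 2)
  = 1/4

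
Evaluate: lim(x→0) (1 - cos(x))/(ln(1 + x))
This is a 0/0 indeterminate form.

Apply L'Hôpital's rule: differentiate numerator and denominator separately.
  f(x) = 1 - cos(x)   ⇒   f'(x) = sin(x)
  g(x) = ln(x + 1)   ⇒   g'(x) = 1/(x + 1)
  lim(x→0) f'(x)/g'(x) = lim(x→0) (sin(x))/(1/(x + 1))
  = 0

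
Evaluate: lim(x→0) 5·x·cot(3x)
This is a 0·∞ indeterminate form.

Rewrite 0·∞ as a quotient (0/0 or ∞/∞ form), then apply L'Hôpital's rule:
  lim(x→0) 5·x·cot(3x) = 5/3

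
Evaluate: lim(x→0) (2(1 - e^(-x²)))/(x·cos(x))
This is a 0/0 indeterminate form.

Apply L'Hôpital's rule: differentiate numerator and denominator separately.
  f(x) = 2 - 2·e^(-x^2)   ⇒   f'(x) = 4·x·e^(-x^2)
  g(x) = x·cos(x)   ⇒   g'(x) = -x·sin(x) + cos(x)
  lim(x→0) f'(x)/g'(x) = lim(x→0) (4·x·e^(-x^2))/(-x·sin(x) + cos(x))
  = 0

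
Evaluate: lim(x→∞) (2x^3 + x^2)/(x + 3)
This is an ∞/∞ indeterminate form.

Apply L'Hôpital's rule: differentiate numerator and denominator separately.
  f(x) = 2·x^3 + x^2   ⇒   f'(x) = 6·x^2 + 2·x
  g(x) = x + 3   ⇒   g'(x) = 1
  lim(x→∞) f'(x)/g'(x) = lim(x→∞) (6·x^2 + 2·x)/(1)
  = ∞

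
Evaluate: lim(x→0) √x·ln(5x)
This is a 0·∞ indeterminate form.

Rewrite 0·∞ as a quotient (0/0 or ∞/∞ form), then apply L'Hôpital's rule:
  lim(x→0) √x·ln(5x) = 0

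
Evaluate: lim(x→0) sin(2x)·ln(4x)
This is a 0·∞ indeterminate form.

Rewrite 0·∞ as a quotient (0/0 or ∞/∞ form), then apply L'Hôpital's rule:
  lim(x→0) sin(2x)·ln(4x) = 0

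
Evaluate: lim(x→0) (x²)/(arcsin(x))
This is a 0/0 indeterminate form.

Apply L'Hôpital's rule: differentiate numerator and denominator separately.
  f(x) = x^2   ⇒   f'(x) = 2·x
  g(x) = asin(x)   ⇒   g'(x) = 1/sqrt(1 - x^2)
  lim(x→0) f'(x)/g'(x) = lim(x→0) (2·x)/(1/sqrt(1 - x^2))
  = 0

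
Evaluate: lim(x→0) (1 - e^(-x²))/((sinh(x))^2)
This is a 0/0 indeterminate form.

Apply L'Hôpital's rule: differentiate numerator and denominator separately.
  f(x) = 1 - e^(-x^2)   ⇒   f'(x) = 2·x·e^(-x^2)
  g(x) = sinh(x)^2   ⇒   g'(x) = 2·sinh(x)·cosh(x)
  lim(x→0) f'(x)/g'(x) = lim(x→0) (2·x·e^(-x^2))/(2·sinh(x)·cosh(x))
  = 1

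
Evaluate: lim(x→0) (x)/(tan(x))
This is a 0/0 indeterminate form.

Apply L'Hôpital's rule: differentiate numerator and denominator separately.
  f(x) = x   ⇒   f'(x) = 1
  g(x) = tan(x)   ⇒   g'(x) = tan(x)^2 + 1
  lim(x→0) f'(x)/g'(x) = lim(x→0) (1)/(tan(x)^2 + 1)
  = 1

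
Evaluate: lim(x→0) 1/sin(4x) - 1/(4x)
This is an ∞-∞ indeterminate form.

Combine fractions or rationalize to convert ∞-∞ to 0/0 form:
  lim(x→0) 1/sin(4x) - 1/(4x) = 0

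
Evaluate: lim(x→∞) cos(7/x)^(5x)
This is an exponential indeterminate form.

For exponential indeterminate forms, take the natural log:
  Let L = lim(x→∞) cos(7/x)^(5x)
  Then ln(L) = lim(x→∞) [exponent × ln(base)]
  Evaluate using L'Hôpital or standard limits, then exponentiate.
  L = 1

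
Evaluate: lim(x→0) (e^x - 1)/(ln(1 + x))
This is a 0/0 indeterminate form.

Apply L'Hôpital's rule: differentiate numerator and denominator separately.
  f(x) = e^(x) - 1   ⇒   f'(x) = e^(x)
  g(x) = ln(x + 1)   ⇒   g'(x) = 1/(x + 1)
  lim(x→0) f'(x)/g'(x) = lim(x→0) (e^(x))/(1/(x + 1))
  = 1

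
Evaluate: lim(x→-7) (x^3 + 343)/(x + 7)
This is a standard limit.

Factor or rationalize the expression:
  lim(x→-7) (x^3 + 343)/(x + 7) = 147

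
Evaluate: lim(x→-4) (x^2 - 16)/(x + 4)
This is a standard limit.

Factor or rationalize the expression:
  lim(x→-4) (x^2 - 16)/(x + 4) = -8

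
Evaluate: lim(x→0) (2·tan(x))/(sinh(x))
This is a 0/0 indeterminate form.

Apply L'Hôpital's rule: differentiate numerator and denominator separately.
  f(x) = 2·tan(x)   ⇒   f'(x) = 2·tan(x)^2 + 2
  g(x) = sinh(x)   ⇒   g'(x) = cosh(x)
  lim(x→0) f'(x)/g'(x) = lim(x→0) (2·tan(x)^2 + 2)/(cosh(x))
  = 2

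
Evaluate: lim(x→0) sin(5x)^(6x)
This is an exponential indeterminate form.

For exponential indeterminate forms, take the natural log:
  Let L = lim(x→0) sin(5x)^(6x)
  Then ln(L) = lim(x→0) [exponent × ln(base)]
  Evaluate using L'Hôpital or standard limits, then exponentiate.
  L = 1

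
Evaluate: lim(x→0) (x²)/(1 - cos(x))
This is a 0/0 indeterminate form.

Apply L'Hôpital's rule: differentiate numerator and denominator separately.
  f(x) = x^2   ⇒   f'(x) = 2·x
  g(x) = 1 - cos(x)   ⇒   g'(x) = sin(x)
  lim(x→0) f'(x)/g'(x) = lim(x→0) (2·x)/(sin(x))
  = 2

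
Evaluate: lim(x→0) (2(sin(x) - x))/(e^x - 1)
This is a 0/0 indeterminate form.

Apply L'Hôpital's rule: differentiate numerator and denominator separately.
  f(x) = -2·x + 2·sin(x)   ⇒   f'(x) = 2·cos(x) - 2
  g(x) = e^(x) - 1   ⇒   g'(x) = e^(x)
  lim(x→0) f'(x)/g'(x) = lim(x→0) (2·cos(x) - 2)/(e^(x))
  = 0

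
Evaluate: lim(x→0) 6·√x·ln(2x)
This is a 0·∞ indeterminate form.

Rewrite 0·∞ as a quotient (0/0 or ∞/∞ form), then apply L'Hôpital's rule:
  lim(x→0) 6·√x·ln(2x) = 0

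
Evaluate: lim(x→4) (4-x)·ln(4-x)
This is a 0·∞ indeterminate form.

Rewrite 0·∞ as a quotient (0/0 or ∞/∞ form), then apply L'Hôpital's rule:
  lim(x→4) (4-x)·ln(4-x) = 0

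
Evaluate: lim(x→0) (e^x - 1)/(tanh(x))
This is a 0/0 indeterminate form.

Apply L'Hôpital's rule: differentiate numerator and denominator separately.
  f(x) = e^(x) - 1   ⇒   f'(x) = e^(x)
  g(x) = tanh(x)   ⇒   g'(x) = 1 - tanh(x)^2
  lim(x→0) f'(x)/g'(x) = lim(x→0) (e^(x))/(1 - tanh(x)^2)
  = 1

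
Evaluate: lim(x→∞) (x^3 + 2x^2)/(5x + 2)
This is an ∞/∞ indeterminate form.

Apply L'Hôpital's rule: differentiate numerator and denominator separately.
  f(x) = x^3 + 2·x^2   ⇒   f'(x) = 3·x^2 + 4·x
  g(x) = 5·x + 2   ⇒   g'(x) = 5
  lim(x→∞) f'(x)/g'(x) = lim(x→∞) (3·x^2 + 4·x)/(5)
  = ∞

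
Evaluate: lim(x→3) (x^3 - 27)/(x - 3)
This is a standard limit.

Factor or rationalize the expression:
  lim(x→3) (x^3 - 27)/(x - 3) = 27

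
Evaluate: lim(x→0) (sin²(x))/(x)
This is a 0/0 indeterminate form.

Apply L'Hôpital's rule: differentiate numerator and denominator separately.
  f(x) = sin(x)^2   ⇒   f'(x) = 2·sin(x)·cos(x)
  g(x) = x   ⇒   g'(x) = 1
  lim(x→0) f'(x)/g'(x) = lim(x→0) (2·sin(x)·cos(x))/(1)
  = 0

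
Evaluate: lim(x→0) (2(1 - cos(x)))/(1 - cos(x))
This is a 0/0 indeterminate form.

Apply L'Hôpital's rule: differentiate numerator and denominator separately.
  f(x) = 2 - 2·cos(x)   ⇒   f'(x) = 2·sin(x)
  g(x) = 1 - cos(x)   ⇒   g'(x) = sin(x)
  lim(x→0) f'(x)/g'(x) = lim(x→0) (2·sin(x))/(sin(x))
  = 2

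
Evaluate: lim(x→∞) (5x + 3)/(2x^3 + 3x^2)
This is an ∞/∞ indeterminate form.

Apply L'Hôpital's rule: differentiate numerator and denominator separately.
  f(x) = 5·x + 3   ⇒   f'(x) = 5
  g(x) = 2·x^3 + 3·x^2   ⇒   g'(x) = 6·x^2 + 6·x
  lim(x→∞) f'(x)/g'(x) = lim(x→∞) (5)/(6·x^2 + 6·x)
  = 0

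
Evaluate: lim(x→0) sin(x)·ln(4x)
This is a 0·∞ indeterminate form.

Rewrite 0·∞ as a quotient (0/0 or ∞/∞ form), then apply L'Hôpital's rule:
  lim(x→0) sin(x)·ln(4x) = 0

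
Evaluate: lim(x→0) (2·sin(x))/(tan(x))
This is a 0/0 indeterminate form.

Apply L'Hôpital's rule: differentiate numerator and denominator separately.
  f(x) = 2·sin(x)   ⇒   f'(x) = 2·cos(x)
  g(x) = tan(x)   ⇒   g'(x) = tan(x)^2 + 1
  lim(x→0) f'(x)/g'(x) = lim(x→0) (2·cos(x))/(tan(x)^2 + 1)
  = 2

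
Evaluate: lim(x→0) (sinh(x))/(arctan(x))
This is a 0/0 indeterminate form.

Apply L'Hôpital's rule: differentiate numerator and denominator separately.
  f(x) = sinh(x)   ⇒   f'(x) = cosh(x)
  g(x) = atan(x)   ⇒   g'(x) = 1/(x^2 + 1)
  lim(x→0) f'(x)/g'(x) = lim(x→0) (cosh(x))/(1/(x^2 + 1))
  = 1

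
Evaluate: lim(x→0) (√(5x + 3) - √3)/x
This is a standard limit.

Factor or rationalize the expression:
  lim(x→0) (√(5x + 3) - √3)/x = 5·sqrt(3)/6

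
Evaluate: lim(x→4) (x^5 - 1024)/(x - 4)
This is a standard limit.

Factor or rationalize the expression:
  lim(x→4) (x^5 - 1024)/(x - 4) = 1280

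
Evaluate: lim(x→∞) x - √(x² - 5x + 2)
This is an ∞-∞ indeterminate form.

Combine fractions or rationalize to convert ∞-∞ to 0/0 form:
  lim(x→∞) x - √(x² - 5x + 2) = 5/2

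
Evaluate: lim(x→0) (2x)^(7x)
This is an exponential indeterminate form.

For exponential indeterminate forms, take the natural log:
  Let L = lim(x→0) (2x)^(7x)
  Then ln(L) = lim(x→0) [exponent × ln(base)]
  Evaluate using L'Hôpital or standard limits, then exponentiate.
  L = 1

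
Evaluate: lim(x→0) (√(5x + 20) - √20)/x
This is a standard limit.

Factor or rationalize the expression:
  lim(x→0) (√(5x + 20) - √20)/x = sqrt(5)/4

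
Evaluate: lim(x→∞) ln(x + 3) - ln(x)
This is an ∞-∞ indeterminate form.

Combine fractions or rationalize to convert ∞-∞ to 0/0 form:
  lim(x→∞) ln(x + 3) - ln(x) = 0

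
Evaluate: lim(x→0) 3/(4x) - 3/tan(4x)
This is an ∞-∞ indeterminate form.

Combine fractions or rationalize to convert ∞-∞ to 0/0 form:
  lim(x→0) 3/(4x) - 3/tan(4x) = 0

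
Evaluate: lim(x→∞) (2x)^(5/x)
This is an exponential indeterminate form.

For exponential indeterminate forms, take the natural log:
  Let L = lim(x→∞) (2x)^(5/x)
  Then ln(L) = lim(x→∞) [exponent × ln(base)]
  Evaluate using L'Hôpital or standard limits, then exponentiate.
  L = 1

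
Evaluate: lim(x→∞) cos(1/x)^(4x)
This is an exponential indeterminate form.

For exponential indeterminate forms, take the natural log:
  Let L = lim(x→∞) cos(1/x)^(4x)
  Then ln(L) = lim(x→∞) [exponent × ln(base)]
  Evaluate using L'Hôpital or standard limits, then exponentiate.
  L = 1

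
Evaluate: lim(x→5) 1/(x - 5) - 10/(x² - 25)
This is an ∞-∞ indeterminate form.

Combine fractions or rationalize to convert ∞-∞ to 0/0 form:
  lim(x→5) 1/(x - 5) - 10/(x² - 25) = 1/10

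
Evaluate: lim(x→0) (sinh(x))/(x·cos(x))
This is a 0/0 indeterminate form.

Apply L'Hôpital's rule: differentiate numerator and denominator separately.
  f(x) = sinh(x)   ⇒   f'(x) = cosh(x)
  g(x) = x·cos(x)   ⇒   g'(x) = -x·sin(x) + cos(x)
  lim(x→0) f'(x)/g'(x) = lim(x→0) (cosh(x))/(-x·sin(x) + cos(x))
  = 1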